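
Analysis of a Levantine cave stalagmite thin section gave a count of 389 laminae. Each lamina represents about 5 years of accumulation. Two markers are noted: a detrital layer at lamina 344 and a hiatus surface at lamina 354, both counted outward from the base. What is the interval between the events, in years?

50 yr

The two markers are separated by 354 − 344 = 10 laminae.
Multiplying by 5 years per lamina: 10 × 5 = 50 years.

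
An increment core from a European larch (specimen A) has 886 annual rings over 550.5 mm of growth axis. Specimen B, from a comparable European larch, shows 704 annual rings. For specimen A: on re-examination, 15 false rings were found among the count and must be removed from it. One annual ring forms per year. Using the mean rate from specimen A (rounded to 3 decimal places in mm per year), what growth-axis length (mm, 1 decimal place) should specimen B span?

Specimen A: after corrections the count is 886 − 15 = 871 annual rings.
A: Extension rate ≈ 550.5 / 871 = 0.632 mm per year.
B's length ≈ 0.632 × 704 = 444.9 mm.

444.9 mm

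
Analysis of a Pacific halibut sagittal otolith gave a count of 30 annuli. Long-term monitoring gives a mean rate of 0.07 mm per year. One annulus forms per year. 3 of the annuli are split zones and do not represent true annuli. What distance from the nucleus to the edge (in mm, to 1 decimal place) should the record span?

True annulus count = 30 − 3 = 27.
Predicted length = 0.07 mm/year × 27 years = 1.9 mm.

1.9 mm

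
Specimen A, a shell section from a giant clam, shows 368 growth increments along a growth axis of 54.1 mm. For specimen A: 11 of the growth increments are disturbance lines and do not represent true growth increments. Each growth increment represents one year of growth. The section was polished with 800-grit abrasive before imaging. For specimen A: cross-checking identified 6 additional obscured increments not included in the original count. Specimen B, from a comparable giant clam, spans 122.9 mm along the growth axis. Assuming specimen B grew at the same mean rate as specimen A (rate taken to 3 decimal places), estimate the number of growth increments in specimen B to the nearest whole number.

825 growth increments

Specimen A: adjusted count: 368 − 11 + 6 = 363 growth increments.
A: 54.1 mm over 363 years gives 54.1 / 363 ≈ 0.149 mm/yr.
B spans 122.9 / 0.149 = 824.83 years ≈ 825 growth increments.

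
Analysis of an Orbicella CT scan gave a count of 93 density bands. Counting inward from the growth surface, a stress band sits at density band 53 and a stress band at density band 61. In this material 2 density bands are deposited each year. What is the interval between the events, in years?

4 yr

Separation: 61 − 53 = 8 density bands.
With 2 density bands per year, 8 / 2 = 4 years.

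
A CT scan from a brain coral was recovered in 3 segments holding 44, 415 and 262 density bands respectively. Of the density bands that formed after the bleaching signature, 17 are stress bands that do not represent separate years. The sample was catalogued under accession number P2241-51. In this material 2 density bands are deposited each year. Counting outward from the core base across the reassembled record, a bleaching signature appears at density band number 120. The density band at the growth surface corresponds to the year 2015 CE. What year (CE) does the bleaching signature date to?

Total density bands = 44 + 415 + 262 = 721.
Between density band 120 and the growth surface there are 721 − 120 = 601 density bands.
601 − 17 false = 584 true density bands after the bleaching signature.
584 density bands at 2 per year is 584 / 2 = 292 years.
2015 − 292 = 1723 CE.

1723 CE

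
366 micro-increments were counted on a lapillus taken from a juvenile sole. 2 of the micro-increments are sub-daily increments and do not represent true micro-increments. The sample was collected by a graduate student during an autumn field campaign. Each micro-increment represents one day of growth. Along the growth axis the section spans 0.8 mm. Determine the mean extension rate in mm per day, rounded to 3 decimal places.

0.002 mm per day

Adjusted count: 366 − 2 = 364 micro-increments.
Mean rate = 0.8 mm / 364 days ≈ 0.002 mm per day.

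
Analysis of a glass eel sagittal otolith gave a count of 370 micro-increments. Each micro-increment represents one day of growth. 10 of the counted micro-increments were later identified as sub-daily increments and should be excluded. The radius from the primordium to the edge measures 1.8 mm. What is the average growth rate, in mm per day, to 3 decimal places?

Correcting the raw count gives 370 − 10 = 360 true micro-increments.
Mean rate = 1.8 mm / 360 days ≈ 0.005 mm per day.

0.005 mm per day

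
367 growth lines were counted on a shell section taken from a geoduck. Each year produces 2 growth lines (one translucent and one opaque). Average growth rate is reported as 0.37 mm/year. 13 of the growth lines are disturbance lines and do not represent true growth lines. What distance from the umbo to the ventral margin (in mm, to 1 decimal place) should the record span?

True growth line count = 367 − 13 = 354.
With 2 growth lines per year, 354 / 2 = 177 years.
177 years at 0.37 mm/year gives 0.37 × 177 = 65.5 mm.

65.5 mm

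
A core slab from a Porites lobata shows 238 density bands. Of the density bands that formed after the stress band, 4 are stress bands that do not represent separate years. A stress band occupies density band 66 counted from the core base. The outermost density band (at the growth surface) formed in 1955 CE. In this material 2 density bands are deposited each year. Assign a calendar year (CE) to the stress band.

1871 CE

Between density band 66 and the growth surface there are 238 − 66 = 172 density bands.
Excluding 4 false density bands: 172 − 4 = 168.
Dividing by 2 density bands per year: 168 / 2 = 84 years.
1955 − 84 = 1871 CE.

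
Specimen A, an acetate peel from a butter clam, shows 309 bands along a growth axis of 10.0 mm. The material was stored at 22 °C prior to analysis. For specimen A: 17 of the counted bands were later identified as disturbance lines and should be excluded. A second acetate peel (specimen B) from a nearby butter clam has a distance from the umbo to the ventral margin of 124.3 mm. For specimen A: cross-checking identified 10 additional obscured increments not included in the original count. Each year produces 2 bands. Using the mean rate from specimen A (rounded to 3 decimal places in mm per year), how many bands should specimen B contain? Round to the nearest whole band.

3767 bands

Specimen A: correcting the raw count gives 309 − 17 + 10 = 302 true bands.
Specimen A: with 2 bands per year, 302 / 2 = 151 years.
A: Extension rate ≈ 10.0 / 151 = 0.066 mm/year.
For B, 124.3 / 0.066 = 1883.33 years; at 2 bands per year that is 1883.33 × 2 ≈ 3767 bands.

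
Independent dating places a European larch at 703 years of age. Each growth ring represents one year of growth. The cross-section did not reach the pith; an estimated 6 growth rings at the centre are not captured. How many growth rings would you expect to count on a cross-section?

697 growth rings

Expected growth rings over 703 years: 703.
Less the 6 uncaptured growth rings: 703 − 6 = 697.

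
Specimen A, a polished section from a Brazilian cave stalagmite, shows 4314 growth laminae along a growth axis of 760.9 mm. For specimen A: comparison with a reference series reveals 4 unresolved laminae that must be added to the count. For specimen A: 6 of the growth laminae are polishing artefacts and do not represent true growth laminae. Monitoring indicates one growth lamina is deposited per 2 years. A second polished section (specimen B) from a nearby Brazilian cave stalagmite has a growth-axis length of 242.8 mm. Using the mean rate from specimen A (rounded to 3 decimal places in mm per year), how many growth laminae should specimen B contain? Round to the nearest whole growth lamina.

Specimen A: adjusted count: 4314 − 6 + 4 = 4312 growth laminae.
Specimen A: 4312 growth laminae at 2 years each span 4312 × 2 = 8624 years.
A: Extension rate ≈ 760.9 / 8624 = 0.088 mm per year.
B spans 242.8 / 0.088 = 2759.09 years; at 2 years per growth lamina that is 2759.09 / 2 ≈ 1380 growth laminae.

1380 growth laminae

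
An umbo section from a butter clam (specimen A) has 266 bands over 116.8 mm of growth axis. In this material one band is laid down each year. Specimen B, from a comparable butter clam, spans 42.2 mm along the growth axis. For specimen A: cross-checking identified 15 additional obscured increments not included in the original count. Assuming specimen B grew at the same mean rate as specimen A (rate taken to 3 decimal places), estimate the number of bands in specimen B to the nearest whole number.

101 bands

Specimen A: adjusted count: 266 + 15 = 281 bands.
A: Mean rate = 116.8 mm / 281 years ≈ 0.416 mm/yr.
Specimen B: 42.2 mm / 0.416 mm per year = 101.44 years ≈ 101 bands.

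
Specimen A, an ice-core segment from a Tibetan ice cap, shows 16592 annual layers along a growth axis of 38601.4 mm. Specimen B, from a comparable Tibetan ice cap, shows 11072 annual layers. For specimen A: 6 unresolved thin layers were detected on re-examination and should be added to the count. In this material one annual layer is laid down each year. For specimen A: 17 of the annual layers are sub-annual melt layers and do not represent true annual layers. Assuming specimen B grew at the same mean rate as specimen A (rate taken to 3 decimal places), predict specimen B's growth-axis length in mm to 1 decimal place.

25775.6 mm

Specimen A: true annual layer count = 16592 − 17 + 6 = 16581.
A: 38601.4 mm over 16581 years gives 38601.4 / 16581 ≈ 2.328 mm/yr.
For B, 2.328 mm/year × 11072 years = 25775.6 mm.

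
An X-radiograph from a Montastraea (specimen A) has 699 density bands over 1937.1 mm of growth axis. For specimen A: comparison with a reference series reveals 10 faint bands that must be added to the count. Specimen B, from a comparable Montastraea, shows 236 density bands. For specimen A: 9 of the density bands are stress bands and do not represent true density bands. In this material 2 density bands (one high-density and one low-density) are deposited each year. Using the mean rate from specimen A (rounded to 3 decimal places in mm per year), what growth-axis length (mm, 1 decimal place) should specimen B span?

653.1 mm

Specimen A: correcting the raw count gives 699 − 9 + 10 = 700 true density bands.
Specimen A: 700 density bands at 2 per year is 700 / 2 = 350 years.
A: 1937.1 mm over 350 years gives 1937.1 / 350 ≈ 5.535 mm/yr.
Specimen B: 236 density bands at 2 per year is 236 / 2 = 118 years. B's length ≈ 5.535 × 118 = 653.1 mm.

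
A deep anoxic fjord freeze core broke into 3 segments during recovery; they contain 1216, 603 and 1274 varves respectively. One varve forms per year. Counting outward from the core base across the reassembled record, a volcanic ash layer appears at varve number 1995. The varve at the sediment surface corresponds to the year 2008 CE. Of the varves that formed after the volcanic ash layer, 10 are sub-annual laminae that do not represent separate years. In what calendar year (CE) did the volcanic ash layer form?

920 CE

Total varves = 1216 + 603 + 1274 = 3093.
The volcanic ash layer sits at varve 1995 from the core base, so 3093 − 1995 = 1098 varves formed after it.
1098 − 10 false = 1088 true varves after the volcanic ash layer.
Counting back 1088 years from 2008 CE places the volcanic ash layer in 2008 − 1088 = 920 CE.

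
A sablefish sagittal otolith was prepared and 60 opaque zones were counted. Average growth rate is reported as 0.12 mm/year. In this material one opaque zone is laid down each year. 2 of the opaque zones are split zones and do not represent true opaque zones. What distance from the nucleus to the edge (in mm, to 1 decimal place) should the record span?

After corrections the count is 60 − 2 = 58 opaque zones.
Predicted length = 0.12 mm/year × 58 years = 7.0 mm.

7.0 mm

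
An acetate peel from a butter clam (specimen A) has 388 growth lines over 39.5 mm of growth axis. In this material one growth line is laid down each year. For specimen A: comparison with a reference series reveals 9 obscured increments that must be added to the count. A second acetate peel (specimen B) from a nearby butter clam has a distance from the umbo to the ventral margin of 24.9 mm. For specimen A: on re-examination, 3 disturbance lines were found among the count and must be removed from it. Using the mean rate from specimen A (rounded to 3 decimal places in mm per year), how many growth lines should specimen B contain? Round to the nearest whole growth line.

Specimen A: true growth line count = 388 − 3 + 9 = 394.
A: Mean rate = 39.5 mm / 394 years ≈ 0.100 mm/yr.
Specimen B: 24.9 mm / 0.100 mm per year = 249.00 years ≈ 249 growth lines.

249 growth lines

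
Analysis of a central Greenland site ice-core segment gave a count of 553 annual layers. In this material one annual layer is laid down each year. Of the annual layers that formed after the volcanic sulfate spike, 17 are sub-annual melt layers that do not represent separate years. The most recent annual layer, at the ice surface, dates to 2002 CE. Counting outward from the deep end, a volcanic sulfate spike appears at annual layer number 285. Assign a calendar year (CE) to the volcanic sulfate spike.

1751 CE

Between annual layer 285 and the ice surface there are 553 − 285 = 268 annual layers.
268 − 17 false = 251 true annual layers after the volcanic sulfate spike.
The annual layer at the ice surface is 2002 CE, so the volcanic sulfate spike dates to 2002 − 251 = 1751 CE.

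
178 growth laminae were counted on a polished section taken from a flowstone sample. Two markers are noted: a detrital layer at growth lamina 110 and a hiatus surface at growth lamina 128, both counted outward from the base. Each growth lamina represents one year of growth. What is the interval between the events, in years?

18 years

128 − 110 = 18 growth laminae lie between the two events.
One growth lamina per year makes the interval 18 years.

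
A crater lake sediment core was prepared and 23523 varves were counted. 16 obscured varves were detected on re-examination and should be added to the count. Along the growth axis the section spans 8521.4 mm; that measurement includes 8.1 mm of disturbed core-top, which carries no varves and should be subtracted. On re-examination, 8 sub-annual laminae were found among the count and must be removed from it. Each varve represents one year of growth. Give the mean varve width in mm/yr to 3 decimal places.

Adjusted count: 23523 − 8 + 16 = 23531 varves.
The growth record spans 8521.4 − 8.1 = 8513.3 mm.
8513.3 mm over 23531 years gives 8513.3 / 23531 ≈ 0.362 mm/yr.

0.362 mm/yr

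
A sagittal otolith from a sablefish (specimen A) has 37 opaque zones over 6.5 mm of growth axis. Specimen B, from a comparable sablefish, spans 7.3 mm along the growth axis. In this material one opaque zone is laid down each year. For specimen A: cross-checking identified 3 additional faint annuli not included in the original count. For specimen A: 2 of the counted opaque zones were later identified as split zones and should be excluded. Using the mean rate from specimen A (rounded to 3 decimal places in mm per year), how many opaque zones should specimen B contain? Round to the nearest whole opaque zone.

Specimen A: true opaque zone count = 37 − 2 + 3 = 38.
A: Mean rate = 6.5 mm / 38 years ≈ 0.171 mm/year.
For B, 7.3 / 0.171 = 42.69 years ≈ 43 opaque zones.

43 opaque zones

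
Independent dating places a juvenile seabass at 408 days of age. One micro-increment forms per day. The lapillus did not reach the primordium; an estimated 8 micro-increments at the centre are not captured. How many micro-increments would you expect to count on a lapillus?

Expected micro-increments over 408 days: 408.
408 − 8 missed = 400 micro-increments expected in the prepared section.

400 micro-increments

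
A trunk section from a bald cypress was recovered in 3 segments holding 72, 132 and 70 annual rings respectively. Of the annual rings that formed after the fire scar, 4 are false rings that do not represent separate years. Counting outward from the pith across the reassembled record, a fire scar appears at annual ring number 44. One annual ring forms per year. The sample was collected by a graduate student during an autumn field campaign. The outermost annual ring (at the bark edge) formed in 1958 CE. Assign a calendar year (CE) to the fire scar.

1732 CE

Total annual rings = 72 + 132 + 70 = 274.
Between annual ring 44 and the bark edge there are 274 − 44 = 230 annual rings.
230 − 4 false = 226 true annual rings after the fire scar.
Counting back 226 years from 1958 CE places the fire scar in 1958 − 226 = 1732 CE.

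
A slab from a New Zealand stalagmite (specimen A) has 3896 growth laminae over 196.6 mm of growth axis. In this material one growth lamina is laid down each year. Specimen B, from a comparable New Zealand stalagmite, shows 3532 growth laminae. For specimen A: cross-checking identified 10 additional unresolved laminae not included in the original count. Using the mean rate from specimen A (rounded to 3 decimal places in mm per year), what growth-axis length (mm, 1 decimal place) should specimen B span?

176.6 mm

Specimen A: correcting the raw count gives 3896 + 10 = 3906 true growth laminae.
A: Mean rate = 196.6 mm / 3906 years ≈ 0.050 mm/year.
For B, 0.050 mm/year × 3532 years = 176.6 mm.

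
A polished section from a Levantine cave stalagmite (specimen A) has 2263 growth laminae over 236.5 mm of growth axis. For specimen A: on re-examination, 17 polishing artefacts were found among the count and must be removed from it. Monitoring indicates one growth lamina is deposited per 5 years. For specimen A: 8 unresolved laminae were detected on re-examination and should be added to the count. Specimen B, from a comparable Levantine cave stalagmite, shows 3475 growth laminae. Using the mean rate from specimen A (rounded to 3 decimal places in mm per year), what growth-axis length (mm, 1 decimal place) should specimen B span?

364.9 mm

Specimen A: adjusted count: 2263 − 17 + 8 = 2254 growth laminae.
Specimen A: at 5 years per growth lamina, 2254 × 5 = 11270 years.
A: Mean rate = 236.5 mm / 11270 years ≈ 0.021 mm/year.
Specimen B: at 5 years per growth lamina, 3475 × 5 = 17375 years. B's length ≈ 0.021 × 17375 = 364.9 mm.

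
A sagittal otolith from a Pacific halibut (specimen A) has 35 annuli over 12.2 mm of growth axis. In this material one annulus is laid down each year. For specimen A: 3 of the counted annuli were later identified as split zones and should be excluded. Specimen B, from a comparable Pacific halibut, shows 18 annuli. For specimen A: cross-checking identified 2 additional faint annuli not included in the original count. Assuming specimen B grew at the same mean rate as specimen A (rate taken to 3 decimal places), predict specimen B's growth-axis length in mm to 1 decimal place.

Specimen A: correcting the raw count gives 35 − 3 + 2 = 34 true annuli.
A: Extension rate ≈ 12.2 / 34 = 0.359 mm per year.
Length of B = 0.359 × 18 = 6.5 mm.

6.5 mm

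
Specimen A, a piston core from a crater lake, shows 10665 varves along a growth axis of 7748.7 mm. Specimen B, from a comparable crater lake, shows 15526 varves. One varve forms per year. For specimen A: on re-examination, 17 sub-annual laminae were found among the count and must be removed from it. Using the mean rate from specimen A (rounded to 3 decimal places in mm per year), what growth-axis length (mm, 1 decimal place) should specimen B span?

11302.9 mm

Specimen A: correcting the raw count gives 10665 − 17 = 10648 true varves.
A: Mean rate = 7748.7 mm / 10648 years ≈ 0.728 mm/yr.
For B, 0.728 mm/year × 15526 years = 11302.9 mm.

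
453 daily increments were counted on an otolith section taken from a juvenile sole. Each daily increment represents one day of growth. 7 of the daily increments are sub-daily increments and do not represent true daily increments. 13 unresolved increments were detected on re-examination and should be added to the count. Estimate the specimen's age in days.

Adjusted count: 453 − 7 + 13 = 459 daily increments.
With a one-to-one daily increment periodicity this is 459 days.

459 days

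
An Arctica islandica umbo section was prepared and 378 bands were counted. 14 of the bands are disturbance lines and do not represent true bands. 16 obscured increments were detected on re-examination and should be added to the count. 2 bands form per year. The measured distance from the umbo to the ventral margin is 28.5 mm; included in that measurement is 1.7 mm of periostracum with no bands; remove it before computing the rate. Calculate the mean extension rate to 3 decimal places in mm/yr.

0.141 mm/yr

After corrections the count is 378 − 14 + 16 = 380 bands.
Dividing by 2 bands per year: 380 / 2 = 190 years.
Removing the 1.7 mm offcut leaves 28.5 − 1.7 = 26.8 mm.
Mean rate = 26.8 mm / 190 years ≈ 0.141 mm/yr.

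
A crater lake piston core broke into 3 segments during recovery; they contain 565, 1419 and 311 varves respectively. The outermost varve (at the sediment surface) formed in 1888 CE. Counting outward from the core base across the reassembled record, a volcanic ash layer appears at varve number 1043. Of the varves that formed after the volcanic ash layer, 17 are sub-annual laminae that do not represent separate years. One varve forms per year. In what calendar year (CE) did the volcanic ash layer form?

Total varves = 565 + 1419 + 311 = 2295.
The volcanic ash layer sits at varve 1043 from the core base, so 2295 − 1043 = 1252 varves formed after it.
Removing the 17 false varves leaves 1252 − 17 = 1235 true varves beyond the volcanic ash layer.
1888 − 1235 = 653 CE.

653 CE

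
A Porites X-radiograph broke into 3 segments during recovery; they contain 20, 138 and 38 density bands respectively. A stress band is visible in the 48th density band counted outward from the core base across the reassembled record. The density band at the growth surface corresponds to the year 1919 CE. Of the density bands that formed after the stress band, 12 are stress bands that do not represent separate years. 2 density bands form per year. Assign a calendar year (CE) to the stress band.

1851 CE

Total density bands = 20 + 138 + 38 = 196.
The stress band sits at density band 48 from the core base, so 196 − 48 = 148 density bands formed after it.
Excluding 12 false density bands: 148 − 12 = 136.
136 density bands at 2 per year is 136 / 2 = 68 years.
The density band at the growth surface is 1919 CE, so the stress band dates to 1919 − 68 = 1851 CE.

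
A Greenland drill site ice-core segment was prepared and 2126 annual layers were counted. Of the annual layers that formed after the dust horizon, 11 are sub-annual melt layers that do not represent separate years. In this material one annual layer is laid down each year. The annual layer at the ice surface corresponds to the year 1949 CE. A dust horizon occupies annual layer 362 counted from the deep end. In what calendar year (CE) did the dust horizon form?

196 CE

2126 − 362 = 1764 annual layers lie beyond the dust horizon toward the ice surface.
Excluding 11 false annual layers: 1764 − 11 = 1753.
1949 − 1753 = 196 CE.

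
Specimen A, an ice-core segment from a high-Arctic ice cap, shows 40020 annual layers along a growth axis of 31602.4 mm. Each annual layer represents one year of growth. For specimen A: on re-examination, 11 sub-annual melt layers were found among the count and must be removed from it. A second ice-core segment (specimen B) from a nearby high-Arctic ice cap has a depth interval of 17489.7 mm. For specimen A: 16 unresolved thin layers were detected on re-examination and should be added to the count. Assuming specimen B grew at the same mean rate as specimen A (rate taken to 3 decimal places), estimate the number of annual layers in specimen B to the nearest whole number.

22139 annual layers

Specimen A: true annual layer count = 40020 − 11 + 16 = 40025.
A: 31602.4 mm over 40025 years gives 31602.4 / 40025 ≈ 0.790 mm/yr.
For B, 17489.7 / 0.790 = 22138.86 years ≈ 22139 annual layers.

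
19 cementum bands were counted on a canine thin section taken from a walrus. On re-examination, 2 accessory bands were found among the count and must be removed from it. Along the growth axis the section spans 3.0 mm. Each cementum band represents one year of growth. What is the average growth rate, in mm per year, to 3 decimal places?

Correcting the raw count gives 19 − 2 = 17 true cementum bands.
Mean rate = 3.0 mm / 17 years ≈ 0.176 mm per year.

0.176 mm per year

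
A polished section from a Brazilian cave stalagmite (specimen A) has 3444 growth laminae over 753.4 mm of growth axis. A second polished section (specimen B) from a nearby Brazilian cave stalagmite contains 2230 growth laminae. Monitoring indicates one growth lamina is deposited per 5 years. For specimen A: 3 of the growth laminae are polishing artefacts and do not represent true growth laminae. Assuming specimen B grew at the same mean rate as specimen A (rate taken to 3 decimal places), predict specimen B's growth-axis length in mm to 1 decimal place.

490.6 mm

Specimen A: adjusted count: 3444 − 3 = 3441 growth laminae.
Specimen A: 3441 growth laminae at 5 years each span 3441 × 5 = 17205 years.
A: Mean rate = 753.4 mm / 17205 years ≈ 0.044 mm/year.
Specimen B: at 5 years per growth lamina, 2230 × 5 = 11150 years. B's length ≈ 0.044 × 11150 = 490.6 mm.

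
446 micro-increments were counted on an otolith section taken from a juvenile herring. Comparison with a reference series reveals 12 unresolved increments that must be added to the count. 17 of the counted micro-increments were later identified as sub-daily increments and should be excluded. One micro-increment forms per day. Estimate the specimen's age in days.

True micro-increment count = 446 − 17 + 12 = 441.
With a one-to-one micro-increment periodicity this is 441 days.

441 days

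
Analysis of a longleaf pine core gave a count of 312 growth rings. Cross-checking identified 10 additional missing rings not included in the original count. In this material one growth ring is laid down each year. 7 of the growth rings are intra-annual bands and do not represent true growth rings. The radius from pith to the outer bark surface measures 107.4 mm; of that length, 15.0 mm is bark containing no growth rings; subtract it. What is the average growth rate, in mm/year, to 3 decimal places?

0.293 mm/year

After corrections the count is 312 − 7 + 10 = 315 growth rings.
Removing the 15.0 mm offcut leaves 107.4 − 15.0 = 92.4 mm.
Extension rate ≈ 92.4 / 315 = 0.293 mm/year.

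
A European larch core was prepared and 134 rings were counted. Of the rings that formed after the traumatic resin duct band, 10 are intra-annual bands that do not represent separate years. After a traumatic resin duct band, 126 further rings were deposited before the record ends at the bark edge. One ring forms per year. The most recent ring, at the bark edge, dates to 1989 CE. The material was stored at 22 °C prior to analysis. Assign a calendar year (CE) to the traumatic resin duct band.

1873 CE

126 rings formed after the traumatic resin duct band.
Excluding 10 false rings: 126 − 10 = 116.
Counting back 116 years from 1989 CE places the traumatic resin duct band in 1989 − 116 = 1873 CE.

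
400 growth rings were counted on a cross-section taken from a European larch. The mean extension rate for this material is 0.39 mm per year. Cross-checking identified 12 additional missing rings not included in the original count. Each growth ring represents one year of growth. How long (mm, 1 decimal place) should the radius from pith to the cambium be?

Adjusted count: 400 + 12 = 412 growth rings.
412 years at 0.39 mm/year gives 0.39 × 412 = 160.7 mm.

160.7 mm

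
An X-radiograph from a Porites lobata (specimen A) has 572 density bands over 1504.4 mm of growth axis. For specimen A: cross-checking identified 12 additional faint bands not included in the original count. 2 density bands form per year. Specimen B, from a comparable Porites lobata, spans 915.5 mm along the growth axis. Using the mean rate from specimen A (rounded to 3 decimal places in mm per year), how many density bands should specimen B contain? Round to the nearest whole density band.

Specimen A: adjusted count: 572 + 12 = 584 density bands.
Specimen A: with 2 density bands per year, 584 / 2 = 292 years.
A: Mean rate = 1504.4 mm / 292 years ≈ 5.152 mm/yr.
For B, 915.5 / 5.152 = 177.70 years; at 2 density bands per year that is 177.70 × 2 ≈ 355 density bands.

355 density bands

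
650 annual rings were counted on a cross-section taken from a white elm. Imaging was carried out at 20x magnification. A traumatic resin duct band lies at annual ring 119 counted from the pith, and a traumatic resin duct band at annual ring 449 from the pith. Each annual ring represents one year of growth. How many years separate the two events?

330 years

The two markers are separated by 449 − 119 = 330 annual rings.
At one annual ring per year, 330 years elapsed between them.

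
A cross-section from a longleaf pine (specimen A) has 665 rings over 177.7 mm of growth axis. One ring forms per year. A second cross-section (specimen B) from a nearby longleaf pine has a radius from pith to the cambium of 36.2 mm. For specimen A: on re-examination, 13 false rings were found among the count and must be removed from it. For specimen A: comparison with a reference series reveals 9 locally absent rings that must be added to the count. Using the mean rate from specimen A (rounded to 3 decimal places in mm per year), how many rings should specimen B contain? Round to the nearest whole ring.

135 rings

Specimen A: true ring count = 665 − 13 + 9 = 661.
A: Mean rate = 177.7 mm / 661 years ≈ 0.269 mm/yr.
For B, 36.2 / 0.269 = 134.57 years ≈ 135 rings.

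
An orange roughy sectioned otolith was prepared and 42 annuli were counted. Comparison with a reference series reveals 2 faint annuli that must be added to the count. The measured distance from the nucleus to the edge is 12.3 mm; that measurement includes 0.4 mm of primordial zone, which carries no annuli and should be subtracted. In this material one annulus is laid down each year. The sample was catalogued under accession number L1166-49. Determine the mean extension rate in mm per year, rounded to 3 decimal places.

0.270 mm per year

After corrections the count is 42 + 2 = 44 annuli.
Net length = 12.3 − 0.4 = 11.9 mm.
Mean rate = 11.9 mm / 44 years ≈ 0.270 mm per year.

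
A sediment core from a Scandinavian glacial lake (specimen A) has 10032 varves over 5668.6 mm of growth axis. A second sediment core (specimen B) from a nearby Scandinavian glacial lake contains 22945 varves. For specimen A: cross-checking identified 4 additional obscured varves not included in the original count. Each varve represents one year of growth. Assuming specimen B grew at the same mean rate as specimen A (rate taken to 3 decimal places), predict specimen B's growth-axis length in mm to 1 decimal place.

Specimen A: true varve count = 10032 + 4 = 10036.
A: 5668.6 mm over 10036 years gives 5668.6 / 10036 ≈ 0.565 mm/year.
For B, 0.565 mm/year × 22945 years = 12963.9 mm.

12963.9 mm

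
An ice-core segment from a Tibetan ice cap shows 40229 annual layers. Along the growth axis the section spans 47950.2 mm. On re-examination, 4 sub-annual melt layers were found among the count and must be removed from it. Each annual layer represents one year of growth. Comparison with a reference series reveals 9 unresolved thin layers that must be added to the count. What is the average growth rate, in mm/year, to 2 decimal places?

1.19 mm/year

True annual layer count = 40229 − 4 + 9 = 40234.
Mean rate = 47950.2 mm / 40234 years ≈ 1.19 mm/year.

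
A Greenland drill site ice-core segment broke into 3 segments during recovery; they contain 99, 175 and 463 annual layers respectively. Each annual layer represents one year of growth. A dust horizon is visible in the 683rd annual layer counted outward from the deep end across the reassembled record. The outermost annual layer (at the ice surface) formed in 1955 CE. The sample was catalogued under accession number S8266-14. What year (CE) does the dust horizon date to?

Total annual layers = 99 + 175 + 463 = 737.
The dust horizon sits at annual layer 683 from the deep end, so 737 − 683 = 54 annual layers formed after it.
1955 − 54 = 1901 CE.

1901 CE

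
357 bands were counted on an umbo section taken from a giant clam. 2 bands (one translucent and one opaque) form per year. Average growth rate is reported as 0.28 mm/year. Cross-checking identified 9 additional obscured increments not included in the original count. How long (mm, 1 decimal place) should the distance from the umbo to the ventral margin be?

Adjusted count: 357 + 9 = 366 bands.
Dividing by 2 bands per year: 366 / 2 = 183 years.
Length ≈ 0.28 × 183 = 51.2 mm.

51.2 mm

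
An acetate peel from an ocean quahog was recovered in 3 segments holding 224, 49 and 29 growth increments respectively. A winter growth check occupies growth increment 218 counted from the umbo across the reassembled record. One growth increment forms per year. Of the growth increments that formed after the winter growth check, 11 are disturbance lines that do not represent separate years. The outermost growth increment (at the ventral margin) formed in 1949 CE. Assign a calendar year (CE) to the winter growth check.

Total growth increments = 224 + 49 + 29 = 302.
Between growth increment 218 and the ventral margin there are 302 − 218 = 84 growth increments.
84 − 11 false = 73 true growth increments after the winter growth check.
The growth increment at the ventral margin is 1949 CE, so the winter growth check dates to 1949 − 73 = 1876 CE.

1876 CE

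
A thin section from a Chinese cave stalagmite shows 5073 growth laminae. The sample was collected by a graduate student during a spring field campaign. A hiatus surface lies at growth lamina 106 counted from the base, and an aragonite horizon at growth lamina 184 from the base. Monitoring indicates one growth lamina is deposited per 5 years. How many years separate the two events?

390 yr

Separation: 184 − 106 = 78 growth laminae.
Multiplying by 5 years per growth lamina: 78 × 5 = 390 years.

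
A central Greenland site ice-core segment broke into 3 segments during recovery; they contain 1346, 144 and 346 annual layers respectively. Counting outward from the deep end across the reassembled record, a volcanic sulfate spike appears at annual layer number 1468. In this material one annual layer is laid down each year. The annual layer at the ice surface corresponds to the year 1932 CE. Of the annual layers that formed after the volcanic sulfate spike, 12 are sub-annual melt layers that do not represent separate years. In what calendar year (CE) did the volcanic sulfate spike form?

1576 CE

Total annual layers = 1346 + 144 + 346 = 1836.
Between annual layer 1468 and the ice surface there are 1836 − 1468 = 368 annual layers.
368 − 12 false = 356 true annual layers after the volcanic sulfate spike.
The annual layer at the ice surface is 1932 CE, so the volcanic sulfate spike dates to 1932 − 356 = 1576 CE.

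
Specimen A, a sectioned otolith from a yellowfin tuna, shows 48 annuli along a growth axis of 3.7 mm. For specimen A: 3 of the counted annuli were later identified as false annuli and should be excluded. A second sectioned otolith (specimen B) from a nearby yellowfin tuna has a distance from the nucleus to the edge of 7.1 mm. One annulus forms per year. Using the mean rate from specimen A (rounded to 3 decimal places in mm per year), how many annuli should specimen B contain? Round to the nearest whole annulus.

87 annuli

Specimen A: correcting the raw count gives 48 − 3 = 45 true annuli.
A: 3.7 mm over 45 years gives 3.7 / 45 ≈ 0.082 mm/yr.
Specimen B: 7.1 mm / 0.082 mm per year = 86.59 years ≈ 87 annuli.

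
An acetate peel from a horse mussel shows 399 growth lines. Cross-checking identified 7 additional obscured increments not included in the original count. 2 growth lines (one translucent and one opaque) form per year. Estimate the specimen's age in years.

203 yr

After corrections the count is 399 + 7 = 406 growth lines.
406 growth lines at 2 per year is 406 / 2 = 203 years.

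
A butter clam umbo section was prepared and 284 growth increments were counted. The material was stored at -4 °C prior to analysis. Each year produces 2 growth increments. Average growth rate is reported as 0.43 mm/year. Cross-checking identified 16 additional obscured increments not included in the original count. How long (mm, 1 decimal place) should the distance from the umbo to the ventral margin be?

Adjusted count: 284 + 16 = 300 growth increments.
With 2 growth increments per year, 300 / 2 = 150 years.
Length ≈ 0.43 × 150 = 64.5 mm.

64.5 mm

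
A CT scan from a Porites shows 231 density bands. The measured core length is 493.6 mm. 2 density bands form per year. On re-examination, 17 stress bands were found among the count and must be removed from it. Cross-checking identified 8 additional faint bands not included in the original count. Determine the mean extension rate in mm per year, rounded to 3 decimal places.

4.447 mm per year

True density band count = 231 − 17 + 8 = 222.
Dividing by 2 density bands per year: 222 / 2 = 111 years.
Extension rate ≈ 493.6 / 111 = 4.447 mm per year.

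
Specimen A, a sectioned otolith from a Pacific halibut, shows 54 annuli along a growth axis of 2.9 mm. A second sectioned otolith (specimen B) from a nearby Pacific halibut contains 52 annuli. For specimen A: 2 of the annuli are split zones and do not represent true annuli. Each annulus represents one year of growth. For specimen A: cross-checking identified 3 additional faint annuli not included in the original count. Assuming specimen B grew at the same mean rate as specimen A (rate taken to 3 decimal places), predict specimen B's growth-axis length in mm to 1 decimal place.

Specimen A: true annulus count = 54 − 2 + 3 = 55.
A: 2.9 mm over 55 years gives 2.9 / 55 ≈ 0.053 mm per year.
For B, 0.053 mm/year × 52 years = 2.8 mm.

2.8 mm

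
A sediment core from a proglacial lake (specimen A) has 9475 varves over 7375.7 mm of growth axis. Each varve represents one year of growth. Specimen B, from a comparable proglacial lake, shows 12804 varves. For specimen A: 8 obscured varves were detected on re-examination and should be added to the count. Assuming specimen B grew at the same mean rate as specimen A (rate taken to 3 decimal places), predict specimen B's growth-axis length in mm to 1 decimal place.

9961.5 mm

Specimen A: true varve count = 9475 + 8 = 9483.
A: Mean rate = 7375.7 mm / 9483 years ≈ 0.778 mm/yr.
Length of B = 0.778 × 12804 = 9961.5 mm.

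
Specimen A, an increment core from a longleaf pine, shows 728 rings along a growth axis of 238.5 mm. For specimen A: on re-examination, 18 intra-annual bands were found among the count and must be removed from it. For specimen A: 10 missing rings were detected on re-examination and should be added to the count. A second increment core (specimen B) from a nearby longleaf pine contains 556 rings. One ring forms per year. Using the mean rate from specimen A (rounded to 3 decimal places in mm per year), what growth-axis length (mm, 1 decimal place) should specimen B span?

184.0 mm

Specimen A: after corrections the count is 728 − 18 + 10 = 720 rings.
A: 238.5 mm over 720 years gives 238.5 / 720 ≈ 0.331 mm/yr.
B's length ≈ 0.331 × 556 = 184.0 mm.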